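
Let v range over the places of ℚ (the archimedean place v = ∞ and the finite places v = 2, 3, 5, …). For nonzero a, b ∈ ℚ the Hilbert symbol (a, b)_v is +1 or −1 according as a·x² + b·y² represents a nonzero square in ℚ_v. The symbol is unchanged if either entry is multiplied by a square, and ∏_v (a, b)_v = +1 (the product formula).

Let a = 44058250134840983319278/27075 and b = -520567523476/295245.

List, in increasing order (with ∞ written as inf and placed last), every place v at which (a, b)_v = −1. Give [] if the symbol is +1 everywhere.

[7, 11, 13, 17]

(a, b) ≡ (14586, -6545) mod (ℚ^×)²; places V = {2, 3, 5, 7, 11, 13, 17, 19, 43, 59, ∞}.
(a,b)_43: α=2, u≡11; β=0, v≡5 (mod 43); (11|43)=+1, (5|43)=-1; sign (−1)^0·+1^0·-1^2 = +1.
(a,b)_7: α=2, u≡3; β=1, v≡5 (mod 7); (3|7)=-1, (5|7)=-1; sign (−1)^0·-1^1·-1^2 = -1.
(a,b)_2: α=1, β=2; u≡5, v≡7 (mod 8); ε(u)ε(v)=0·1, αω(v)=1·0, βω(u)=2·1; sum ≡ 0  ⇒  +1.
(a,b)_∞: sgn(14586)=+, sgn(-6545)=−, so +1.
(a,b)_11: α=1, u≡8; β=1, v≡7 (mod 11); (8|11)=-1, (7|11)=-1; sign (−1)^1·-1^1·-1^1 = -1.
(a,b)_3: α=-1, u≡2; β=-10, v≡1 (mod 3); (2|3)=-1, (1|3)=+1; sign (−1)^0·-1^-10·+1^-1 = +1.
(a,b)_17: α=3, u≡13; β=1, v≡7 (mod 17); (13|17)=+1, (7|17)=-1; sign (−1)^0·+1^1·-1^3 = -1.
(a,b)_59: α=4, u≡13; β=2, v≡28 (mod 59); (13|59)=-1, (28|59)=+1; sign (−1)^0·-1^2·+1^4 = +1.
(a,b)_13: α=5, u≡3; β=4, v≡2 (mod 13); (3|13)=+1, (2|13)=-1; sign (−1)^0·+1^4·-1^5 = -1.
(a,b)_5: α=-2, u≡1; β=-1, v≡1 (mod 5); (1|5)=+1, (1|5)=+1; sign (−1)^0·+1^-1·+1^-2 = +1.
(a,b)_19: α=-2, u≡10; β=0, v≡13 (mod 19); (10|19)=-1, (13|19)=-1; sign (−1)^0·-1^0·-1^-2 = +1.
(14586, -6545 / ℚ) ramifies at {7, 11, 13, 17}: a division algebra.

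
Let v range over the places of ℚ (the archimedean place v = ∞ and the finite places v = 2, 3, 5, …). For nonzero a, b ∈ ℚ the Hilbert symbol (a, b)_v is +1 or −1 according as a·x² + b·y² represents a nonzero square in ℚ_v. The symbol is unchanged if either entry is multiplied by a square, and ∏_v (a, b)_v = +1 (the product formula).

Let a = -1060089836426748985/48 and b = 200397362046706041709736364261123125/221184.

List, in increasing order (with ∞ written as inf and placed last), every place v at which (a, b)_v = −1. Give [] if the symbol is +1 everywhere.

(a, b) ≡ (-115995, 142158) mod (ℚ^×)²; places V = {2, 3, 5, 11, 13, 17, 19, 29, 37, 43, ∞}.
(a,b)_5: α=1, u≡1; β=4, v≡3 (mod 5); (1|5)=+1, (3|5)=-1; sign (−1)^0·+1^4·-1^1 = -1.
(a,b)_∞: sgn(-115995)=−, sgn(142158)=+, so +1.
(a,b)_13: α=2, u≡3; β=6, v≡12 (mod 13); (3|13)=+1, (12|13)=+1; sign (−1)^0·+1^6·+1^2 = +1.
(a,b)_17: α=2, u≡4; β=4, v≡15 (mod 17); (4|17)=+1, (15|17)=+1; sign (−1)^0·+1^4·+1^2 = +1.
(a,b)_3: α=-1, u≡2; β=-3, v≡1 (mod 3); (2|3)=-1, (1|3)=+1; sign (−1)^1·-1^-3·+1^-1 = +1.
(a,b)_43: α=2, u≡3; β=3, v≡38 (mod 43); (3|43)=-1, (38|43)=+1; sign (−1)^0·-1^3·+1^2 = -1.
(a,b)_11: α=1, u≡4; β=2, v≡9 (mod 11); (4|11)=+1, (9|11)=+1; sign (−1)^0·+1^2·+1^1 = +1.
(a,b)_37: α=1, u≡3; β=2, v≡27 (mod 37); (3|37)=+1, (27|37)=+1; sign (−1)^0·+1^2·+1^1 = +1.
(a,b)_19: α=3, u≡10; β=5, v≡14 (mod 19); (10|19)=-1, (14|19)=-1; sign (−1)^1·-1^5·-1^3 = -1.
(a,b)_2: α=-4, β=-13; u≡5, v≡7 (mod 8); ε(u)ε(v)=0·1, αω(v)=-4·0, βω(u)=-13·1; sum ≡ 1  ⇒  -1.
(a,b)_29: α=2, u≡13; β=3, v≡1 (mod 29); (13|29)=+1, (1|29)=+1; sign (−1)^0·+1^3·+1^2 = +1.
|Ram(-115995, 142158)| = 4, even; anisotropic at {2, 5, 19, 43}.

[2, 5, 19, 43]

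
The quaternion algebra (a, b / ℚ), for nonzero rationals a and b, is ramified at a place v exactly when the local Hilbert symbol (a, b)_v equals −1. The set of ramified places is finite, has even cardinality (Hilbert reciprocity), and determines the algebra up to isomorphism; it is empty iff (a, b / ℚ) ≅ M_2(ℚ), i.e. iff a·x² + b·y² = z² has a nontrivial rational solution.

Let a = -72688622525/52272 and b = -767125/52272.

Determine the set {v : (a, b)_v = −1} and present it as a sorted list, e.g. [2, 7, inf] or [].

[5, inf]

(a, b) ≡ (-87, -255) mod (ℚ^×)²; places V = {2, 3, 5, 11, 17, 19, 29, 31, ∞}.
(a,b)_∞: sgn(-87)=−, sgn(-255)=−, so -1.
(a,b)_19: α=2, u≡13; β=2, v≡1 (mod 19); (13|19)=-1, (1|19)=+1; sign (−1)^0·-1^2·+1^2 = +1.
(a,b)_11: α=-2, u≡3; β=-2, v≡5 (mod 11); (3|11)=+1, (5|11)=+1; sign (−1)^0·+1^-2·+1^-2 = +1.
(a,b)_3: α=-3, u≡1; β=-3, v≡2 (mod 3); (1|3)=+1, (2|3)=-1; sign (−1)^1·+1^-3·-1^-3 = +1.
(a,b)_31: α=2, u≡3; β=0, v≡26 (mod 31); (3|31)=-1, (26|31)=-1; sign (−1)^0·-1^0·-1^2 = +1.
(a,b)_5: α=2, u≡2; β=3, v≡4 (mod 5); (2|5)=-1, (4|5)=+1; sign (−1)^0·-1^3·+1^2 = -1.
(a,b)_2: α=-4, β=-4; u≡1, v≡1 (mod 8); ε(u)ε(v)=0·0, αω(v)=-4·0, βω(u)=-4·0; sum ≡ 0  ⇒  +1.
(a,b)_29: α=1, u≡10; β=0, v≡5 (mod 29); (10|29)=-1, (5|29)=+1; sign (−1)^0·-1^0·+1^1 = +1.
(a,b)_17: α=2, u≡13; β=1, v≡8 (mod 17); (13|17)=+1, (8|17)=+1; sign (−1)^0·+1^1·+1^2 = +1.
|Ram(-87, -255)| = 2, even; anisotropic at {5, ∞}.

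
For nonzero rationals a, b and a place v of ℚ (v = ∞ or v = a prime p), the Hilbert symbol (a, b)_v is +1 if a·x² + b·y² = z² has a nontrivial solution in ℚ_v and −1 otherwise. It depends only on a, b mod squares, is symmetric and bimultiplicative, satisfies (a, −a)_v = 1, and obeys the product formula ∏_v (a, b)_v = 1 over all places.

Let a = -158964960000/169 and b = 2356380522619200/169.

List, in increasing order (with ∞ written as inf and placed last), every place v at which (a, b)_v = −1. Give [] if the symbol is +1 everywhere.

[11, 17]

(a, b) ≡ (-8211, 5797) mod (ℚ^×)²; places V = {2, 3, 5, 7, 11, 13, 17, 23, 31, ∞}.
(a,b)_7: α=1, u≡6; β=2, v≡2 (mod 7); (6|7)=-1, (2|7)=+1; sign (−1)^0·-1^2·+1^1 = +1.
(a,b)_31: α=0, u≡10; β=1, v≡14 (mod 31); (10|31)=+1, (14|31)=+1; sign (−1)^0·+1^1·+1^0 = +1.
(a,b)_2: α=8, β=6; u≡5, v≡5 (mod 8); ε(u)ε(v)=0·0, αω(v)=8·1, βω(u)=6·1; sum ≡ 0  ⇒  +1.
(a,b)_11: α=2, u≡2; β=3, v≡8 (mod 11); (2|11)=-1, (8|11)=-1; sign (−1)^0·-1^3·-1^2 = -1.
(a,b)_5: α=4, u≡1; β=2, v≡2 (mod 5); (1|5)=+1, (2|5)=-1; sign (−1)^0·+1^2·-1^4 = +1.
(a,b)_3: α=1, u≡2; β=4, v≡1 (mod 3); (2|3)=-1, (1|3)=+1; sign (−1)^0·-1^4·+1^1 = +1.
(a,b)_17: α=1, u≡12; β=1, v≡4 (mod 17); (12|17)=-1, (4|17)=+1; sign (−1)^0·-1^1·+1^1 = -1.
(a,b)_13: α=-2, u≡11; β=-2, v≡12 (mod 13); (11|13)=-1, (12|13)=+1; sign (−1)^0·-1^-2·+1^-2 = +1.
(a,b)_∞: sgn(-8211)=−, sgn(5797)=+, so +1.
(a,b)_23: α=1, u≡7; β=2, v≡6 (mod 23); (7|23)=-1, (6|23)=+1; sign (−1)^0·-1^2·+1^1 = +1.
|Ram(-8211, 5797)| = 2, even; anisotropic at {11, 17}.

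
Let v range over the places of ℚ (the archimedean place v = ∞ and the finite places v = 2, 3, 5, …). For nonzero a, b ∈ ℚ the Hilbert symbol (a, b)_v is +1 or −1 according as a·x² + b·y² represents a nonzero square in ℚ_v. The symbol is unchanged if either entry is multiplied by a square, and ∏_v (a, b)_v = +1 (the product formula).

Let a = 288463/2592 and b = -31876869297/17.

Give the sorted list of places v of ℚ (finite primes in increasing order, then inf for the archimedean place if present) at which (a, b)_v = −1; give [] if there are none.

(a, b) ≡ (14, -625209) mod (ℚ^×)²; places V = {2, 3, 7, 13, 17, 19, 23, 29, 41, ∞}.
(a,b)_19: α=0, u≡3; β=2, v≡4 (mod 19); (3|19)=-1, (4|19)=+1; sign (−1)^0·-1^2·+1^0 = +1.
(a,b)_∞: sgn(14)=+, sgn(-625209)=−, so +1.
(a,b)_23: α=0, u≡7; β=1, v≡12 (mod 23); (7|23)=-1, (12|23)=+1; sign (−1)^0·-1^1·+1^0 = -1.
(a,b)_3: α=-4, u≡2; β=1, v≡1 (mod 3); (2|3)=-1, (1|3)=+1; sign (−1)^0·-1^1·+1^-4 = -1.
(a,b)_29: α=2, u≡18; β=0, v≡11 (mod 29); (18|29)=-1, (11|29)=-1; sign (−1)^0·-1^0·-1^2 = +1.
(a,b)_13: α=0, u≡9; β=1, v≡2 (mod 13); (9|13)=+1, (2|13)=-1; sign (−1)^0·+1^1·-1^0 = +1.
(a,b)_2: α=-5, β=0; u≡7, v≡7 (mod 8); ε(u)ε(v)=1·1, αω(v)=-5·0, βω(u)=0·0; sum ≡ 1  ⇒  -1.
(a,b)_41: α=0, u≡35; β=1, v≡11 (mod 41); (35|41)=-1, (11|41)=-1; sign (−1)^0·-1^1·-1^0 = -1.
(a,b)_17: α=0, u≡3; β=-1, v≡6 (mod 17); (3|17)=-1, (6|17)=-1; sign (−1)^0·-1^-1·-1^0 = -1.
(a,b)_7: α=3, u≡4; β=4, v≡6 (mod 7); (4|7)=+1, (6|7)=-1; sign (−1)^0·+1^4·-1^3 = -1.
|Ram(14, -625209)| = 6, even; anisotropic at {2, 3, 7, 17, 23, 41}.

[2, 3, 7, 17, 23, 41]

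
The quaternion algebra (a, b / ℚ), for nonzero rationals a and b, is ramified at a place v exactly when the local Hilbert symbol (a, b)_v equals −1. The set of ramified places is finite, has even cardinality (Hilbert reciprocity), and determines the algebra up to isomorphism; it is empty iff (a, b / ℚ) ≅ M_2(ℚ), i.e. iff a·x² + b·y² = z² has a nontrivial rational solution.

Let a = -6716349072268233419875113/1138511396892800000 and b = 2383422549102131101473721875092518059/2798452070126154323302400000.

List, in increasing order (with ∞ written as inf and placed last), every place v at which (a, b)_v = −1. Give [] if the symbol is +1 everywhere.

(a, b) ≡ (-243165, 193285) mod (ℚ^×)²; places V = {2, 3, 5, 7, 11, 13, 19, 23, 29, 31, 37, 43, 47, 59, ∞}.
(a,b)_∞: sgn(-243165)=−, sgn(193285)=+, so +1.
(a,b)_2: α=-10, β=-14; u≡3, v≡5 (mod 8); ε(u)ε(v)=1·0, αω(v)=-10·1, βω(u)=-14·1; sum ≡ 0  ⇒  +1.
(a,b)_31: α=2, u≡27; β=3, v≡16 (mod 31); (27|31)=-1, (16|31)=+1; sign (−1)^0·-1^3·+1^2 = -1.
(a,b)_3: α=3, u≡2; β=4, v≡1 (mod 3); (2|3)=-1, (1|3)=+1; sign (−1)^0·-1^4·+1^3 = +1.
(a,b)_29: α=3, u≡1; β=3, v≡4 (mod 29); (1|29)=+1, (4|29)=+1; sign (−1)^0·+1^3·+1^3 = +1.
(a,b)_43: α=1, u≡35; β=-1, v≡17 (mod 43); (35|43)=+1, (17|43)=+1; sign (−1)^1·+1^-1·+1^1 = -1.
(a,b)_13: α=5, u≡5; β=8, v≡9 (mod 13); (5|13)=-1, (9|13)=+1; sign (−1)^0·-1^8·+1^5 = +1.
(a,b)_19: α=2, u≡5; β=0, v≡1 (mod 19); (5|19)=+1, (1|19)=+1; sign (−1)^0·+1^0·+1^2 = +1.
(a,b)_11: α=0, u≡1; β=4, v≡4 (mod 11); (1|11)=+1, (4|11)=+1; sign (−1)^0·+1^4·+1^0 = +1.
(a,b)_59: α=2, u≡23; β=4, v≡48 (mod 59); (23|59)=-1, (48|59)=+1; sign (−1)^0·-1^4·+1^2 = +1.
(a,b)_47: α=-2, u≡43; β=0, v≡4 (mod 47); (43|47)=-1, (4|47)=+1; sign (−1)^0·-1^0·+1^-2 = +1.
(a,b)_37: α=-2, u≡33; β=-4, v≡36 (mod 37); (33|37)=+1, (36|37)=+1; sign (−1)^0·+1^-4·+1^-2 = +1.
(a,b)_5: α=-5, u≡2; β=-5, v≡3 (mod 5); (2|5)=-1, (3|5)=-1; sign (−1)^0·-1^-5·-1^-5 = +1.
(a,b)_23: α=2, u≡22; β=4, v≡6 (mod 23); (22|23)=-1, (6|23)=+1; sign (−1)^0·-1^4·+1^2 = +1.
(a,b)_7: α=-6, u≡4; β=-14, v≡4 (mod 7); (4|7)=+1, (4|7)=+1; sign (−1)^0·+1^-14·+1^-6 = +1.
|Ram(-243165, 193285)| = 2, even; anisotropic at {31, 43}.

[31, 43]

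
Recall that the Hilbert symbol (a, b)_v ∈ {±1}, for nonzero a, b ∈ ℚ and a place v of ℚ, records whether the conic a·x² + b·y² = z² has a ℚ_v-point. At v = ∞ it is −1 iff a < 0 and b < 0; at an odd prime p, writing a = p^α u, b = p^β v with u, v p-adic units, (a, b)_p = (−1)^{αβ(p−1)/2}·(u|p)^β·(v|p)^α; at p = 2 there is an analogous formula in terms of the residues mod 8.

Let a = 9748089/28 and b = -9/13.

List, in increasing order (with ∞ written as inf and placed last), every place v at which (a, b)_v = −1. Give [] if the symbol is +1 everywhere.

[2, 13]

Mod squares: a ≡ 44863, b ≡ -13. Check v ∈ {∞, 2, 3, 7, 13, 17, 29}.
v=17: a=17^1·(≡13), b=17^0·(≡15) mod 17; (13|17)=+1, (15|17)=+1; (−1)^{1·0·8}·(+1)^0·(+1)^1 = +1.
v=∞: 44863 > 0 and -13 < 0  ⇒  (a,b)_∞ = +1.
v=13: a=13^3·(≡2), b=13^-1·(≡4) mod 13; (2|13)=-1, (4|13)=+1; (−1)^{3·-1·6}·(-1)^-1·(+1)^3 = -1.
v=3: a=3^2·(≡1), b=3^2·(≡2) mod 3; (1|3)=+1, (2|3)=-1; (−1)^{2·2·1}·(+1)^2·(-1)^2 = +1.
v=29: a=29^1·(≡27), b=29^0·(≡6) mod 29; (27|29)=-1, (6|29)=+1; (−1)^{1·0·14}·(-1)^0·(+1)^1 = +1.
v=7: a=7^-1·(≡2), b=7^0·(≡2) mod 7; (2|7)=+1, (2|7)=+1; (−1)^{-1·0·3}·(+1)^0·(+1)^-1 = +1.
v=2: v_2(a)=-2, v_2(b)=0; units ≡ 7, 3 (mod 8); ε·ε+αω+βω = 1·1+-2·1+0·0 ≡ 1  ⇒  (a,b)_2 = -1.
(44863, -13 / ℚ) ramifies at {2, 13}: a division algebra.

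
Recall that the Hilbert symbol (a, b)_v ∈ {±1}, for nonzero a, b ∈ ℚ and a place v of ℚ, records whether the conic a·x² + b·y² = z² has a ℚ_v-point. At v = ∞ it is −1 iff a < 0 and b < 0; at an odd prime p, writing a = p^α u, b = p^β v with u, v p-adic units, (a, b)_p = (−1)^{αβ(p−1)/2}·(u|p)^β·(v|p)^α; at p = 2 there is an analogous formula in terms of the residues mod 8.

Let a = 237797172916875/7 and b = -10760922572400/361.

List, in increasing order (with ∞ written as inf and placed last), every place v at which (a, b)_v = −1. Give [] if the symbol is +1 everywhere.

Mod squares: a ≡ 2245789, b ≡ -24703679. Check v ∈ {∞, 2, 3, 5, 7, 11, 13, 19, 23, 29, 37}.
v=23: a=23^1·(≡8), b=23^1·(≡18) mod 23; (8|23)=+1, (18|23)=+1; (−1)^{1·1·11}·(+1)^1·(+1)^1 = -1.
v=∞: 2245789 > 0 and -24703679 < 0  ⇒  (a,b)_∞ = +1.
v=5: a=5^4·(≡1), b=5^2·(≡4) mod 5; (1|5)=+1, (4|5)=+1; (−1)^{4·2·2}·(+1)^2·(+1)^4 = +1.
v=13: a=13^1·(≡12), b=13^1·(≡11) mod 13; (12|13)=+1, (11|13)=-1; (−1)^{1·1·6}·(+1)^1·(-1)^1 = -1.
v=29: a=29^1·(≡14), b=29^1·(≡28) mod 29; (14|29)=-1, (28|29)=+1; (−1)^{1·1·14}·(-1)^1·(+1)^1 = -1.
v=19: a=19^0·(≡15), b=19^-2·(≡4) mod 19; (15|19)=-1, (4|19)=+1; (−1)^{0·-2·9}·(-1)^-2·(+1)^0 = +1.
v=7: a=7^-1·(≡5), b=7^1·(≡2) mod 7; (5|7)=-1, (2|7)=+1; (−1)^{-1·1·3}·(-1)^1·(+1)^-1 = +1.
v=37: a=37^1·(≡17), b=37^1·(≡8) mod 37; (17|37)=-1, (8|37)=-1; (−1)^{1·1·18}·(-1)^1·(-1)^1 = +1.
v=3: a=3^4·(≡1), b=3^2·(≡1) mod 3; (1|3)=+1, (1|3)=+1; (−1)^{4·2·1}·(+1)^2·(+1)^4 = +1.
v=11: a=11^4·(≡2), b=11^3·(≡5) mod 11; (2|11)=-1, (5|11)=+1; (−1)^{4·3·5}·(-1)^3·(+1)^4 = -1.
v=2: v_2(a)=0, v_2(b)=4; units ≡ 5, 1 (mod 8); ε·ε+αω+βω = 0·0+0·0+4·1 ≡ 0  ⇒  (a,b)_2 = +1.
Ram(2245789, -24703679) = {11, 13, 23, 29}; no ℚ_11-point on the conic.

[11, 13, 23, 29]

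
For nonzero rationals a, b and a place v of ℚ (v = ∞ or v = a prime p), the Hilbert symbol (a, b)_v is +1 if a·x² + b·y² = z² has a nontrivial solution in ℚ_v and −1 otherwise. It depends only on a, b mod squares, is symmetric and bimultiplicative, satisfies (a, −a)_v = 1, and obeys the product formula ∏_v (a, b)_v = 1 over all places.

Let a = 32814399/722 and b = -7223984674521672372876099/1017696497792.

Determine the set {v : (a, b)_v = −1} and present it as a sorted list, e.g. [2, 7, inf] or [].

Mod squares: a ≡ 124062, b ≡ -4278. Check v ∈ {∞, 2, 3, 7, 11, 13, 19, 23, 29, 31}.
v=2: v_2(a)=-1, v_2(b)=-7; units ≡ 7, 5 (mod 8); ε·ε+αω+βω = 1·0+-1·1+-7·0 ≡ 1  ⇒  (a,b)_2 = -1.
v=11: a=11^0·(≡5), b=11^2·(≡3) mod 11; (5|11)=+1, (3|11)=+1; (−1)^{0·2·5}·(+1)^2·(+1)^0 = +1.
v=3: a=3^1·(≡2), b=3^3·(≡2) mod 3; (2|3)=-1, (2|3)=-1; (−1)^{1·3·1}·(-1)^3·(-1)^1 = -1.
v=31: a=31^1·(≡21), b=31^3·(≡22) mod 31; (21|31)=-1, (22|31)=-1; (−1)^{1·3·15}·(-1)^3·(-1)^1 = -1.
v=7: a=7^0·(≡2), b=7^2·(≡6) mod 7; (2|7)=+1, (6|7)=-1; (−1)^{0·2·3}·(+1)^2·(-1)^0 = +1.
v=23: a=23^3·(≡16), b=23^9·(≡19) mod 23; (16|23)=+1, (19|23)=-1; (−1)^{3·9·11}·(+1)^9·(-1)^3 = +1.
v=19: a=19^-2·(≡6), b=19^-6·(≡4) mod 19; (6|19)=+1, (4|19)=+1; (−1)^{-2·-6·9}·(+1)^-6·(+1)^-2 = +1.
v=13: a=13^0·(≡1), b=13^-2·(≡10) mod 13; (1|13)=+1, (10|13)=+1; (−1)^{0·-2·6}·(+1)^-2·(+1)^0 = +1.
v=29: a=29^1·(≡26), b=29^2·(≡17) mod 29; (26|29)=-1, (17|29)=-1; (−1)^{1·2·14}·(-1)^2·(-1)^1 = -1.
v=∞: 124062 > 0 and -4278 < 0  ⇒  (a,b)_∞ = +1.
Ram(124062, -4278) = {2, 3, 29, 31}; no ℚ_2-point on the conic.

[2, 3, 29, 31]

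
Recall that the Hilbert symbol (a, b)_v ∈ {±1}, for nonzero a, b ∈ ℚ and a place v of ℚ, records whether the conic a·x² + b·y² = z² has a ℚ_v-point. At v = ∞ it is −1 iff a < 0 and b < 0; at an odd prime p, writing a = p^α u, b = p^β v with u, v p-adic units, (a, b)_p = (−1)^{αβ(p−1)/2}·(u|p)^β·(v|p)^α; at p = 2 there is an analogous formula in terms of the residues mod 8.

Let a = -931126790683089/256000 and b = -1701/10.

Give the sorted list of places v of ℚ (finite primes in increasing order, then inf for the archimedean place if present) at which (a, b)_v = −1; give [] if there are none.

[7, 11, 13, inf]

Mod squares: a ≡ -10010, b ≡ -210. Check v ∈ {∞, 2, 3, 5, 7, 11, 13}.
v=5: a=5^-3·(≡2), b=5^-1·(≡2) mod 5; (2|5)=-1, (2|5)=-1; (−1)^{-3·-1·2}·(-1)^-1·(-1)^-3 = +1.
v=7: a=7^5·(≡6), b=7^1·(≡3) mod 7; (6|7)=-1, (3|7)=-1; (−1)^{5·1·3}·(-1)^1·(-1)^5 = -1.
v=3: a=3^18·(≡1), b=3^5·(≡2) mod 3; (1|3)=+1, (2|3)=-1; (−1)^{18·5·1}·(+1)^5·(-1)^18 = +1.
v=∞: -10010 < 0 and -210 < 0  ⇒  (a,b)_∞ = -1.
v=2: v_2(a)=-11, v_2(b)=-1; units ≡ 3, 7 (mod 8); ε·ε+αω+βω = 1·1+-11·0+-1·1 ≡ 0  ⇒  (a,b)_2 = +1.
v=13: a=13^1·(≡12), b=13^0·(≡8) mod 13; (12|13)=+1, (8|13)=-1; (−1)^{1·0·6}·(+1)^0·(-1)^1 = -1.
v=11: a=11^1·(≡4), b=11^0·(≡7) mod 11; (4|11)=+1, (7|11)=-1; (−1)^{1·0·5}·(+1)^0·(-1)^1 = -1.
|Ram(-10010, -210)| = 4, even; anisotropic at {7, 11, 13, ∞}.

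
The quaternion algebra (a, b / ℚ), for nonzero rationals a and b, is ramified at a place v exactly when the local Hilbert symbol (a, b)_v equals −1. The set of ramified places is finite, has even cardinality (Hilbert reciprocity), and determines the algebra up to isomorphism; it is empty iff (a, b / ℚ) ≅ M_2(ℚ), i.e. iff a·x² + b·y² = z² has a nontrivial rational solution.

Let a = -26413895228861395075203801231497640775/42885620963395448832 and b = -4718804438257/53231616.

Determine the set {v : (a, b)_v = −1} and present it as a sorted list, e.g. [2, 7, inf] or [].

[2, 3, 13, 43, 47, inf]

Mod squares: a ≡ -22621053, b ≡ -1077193. Check v ∈ {∞, 2, 3, 5, 7, 11, 13, 19, 23, 29, 41, 43, 47}.
v=47: a=47^3·(≡37), b=47^1·(≡21) mod 47; (37|47)=+1, (21|47)=+1; (−1)^{3·1·23}·(+1)^1·(+1)^3 = -1.
v=41: a=41^3·(≡32), b=41^1·(≡8) mod 41; (32|41)=+1, (8|41)=+1; (−1)^{3·1·20}·(+1)^1·(+1)^3 = +1.
v=11: a=11^-2·(≡6), b=11^0·(≡4) mod 11; (6|11)=-1, (4|11)=+1; (−1)^{-2·0·5}·(-1)^0·(+1)^-2 = +1.
v=23: a=23^6·(≡5), b=23^2·(≡6) mod 23; (5|23)=-1, (6|23)=+1; (−1)^{6·2·11}·(-1)^2·(+1)^6 = +1.
v=3: a=3^-7·(≡2), b=3^-2·(≡2) mod 3; (2|3)=-1, (2|3)=-1; (−1)^{-7·-2·1}·(-1)^-2·(-1)^-7 = -1.
v=5: a=5^2·(≡2), b=5^0·(≡3) mod 5; (2|5)=-1, (3|5)=-1; (−1)^{2·0·2}·(-1)^0·(-1)^2 = +1.
v=∞: -22621053 < 0 and -1077193 < 0  ⇒  (a,b)_∞ = -1.
v=29: a=29^-2·(≡5), b=29^0·(≡19) mod 29; (5|29)=+1, (19|29)=-1; (−1)^{-2·0·14}·(+1)^0·(-1)^-2 = +1.
v=13: a=13^11·(≡5), b=13^3·(≡10) mod 13; (5|13)=-1, (10|13)=+1; (−1)^{11·3·6}·(-1)^3·(+1)^11 = -1.
v=7: a=7^1·(≡3), b=7^2·(≡2) mod 7; (3|7)=-1, (2|7)=+1; (−1)^{1·2·3}·(-1)^2·(+1)^1 = +1.
v=2: v_2(a)=-12, v_2(b)=-14; units ≡ 3, 7 (mod 8); ε·ε+αω+βω = 1·1+-12·0+-14·1 ≡ 1  ⇒  (a,b)_2 = -1.
v=43: a=43^3·(≡42), b=43^1·(≡18) mod 43; (42|43)=-1, (18|43)=-1; (−1)^{3·1·21}·(-1)^1·(-1)^3 = -1.
v=19: a=19^-6·(≡17), b=19^-2·(≡2) mod 19; (17|19)=+1, (2|19)=-1; (−1)^{-6·-2·9}·(+1)^-2·(-1)^-6 = +1.
Ram(-22621053, -1077193) = {2, 3, 13, 43, 47, ∞}; no ℚ_2-point on the conic.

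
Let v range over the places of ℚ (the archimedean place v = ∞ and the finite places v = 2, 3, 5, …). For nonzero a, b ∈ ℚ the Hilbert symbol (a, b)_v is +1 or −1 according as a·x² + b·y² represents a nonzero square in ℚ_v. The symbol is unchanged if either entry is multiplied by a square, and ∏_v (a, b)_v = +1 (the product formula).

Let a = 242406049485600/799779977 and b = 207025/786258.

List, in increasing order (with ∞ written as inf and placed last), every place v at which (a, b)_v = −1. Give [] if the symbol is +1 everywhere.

Mod squares: a ≡ 1122, b ≡ 2. Check v ∈ {∞, 2, 3, 5, 7, 11, 13, 17, 19}.
v=3: a=3^9·(≡2), b=3^-2·(≡2) mod 3; (2|3)=-1, (2|3)=-1; (−1)^{9·-2·1}·(-1)^-2·(-1)^9 = -1.
v=19: a=19^-6·(≡9), b=19^-2·(≡8) mod 19; (9|19)=+1, (8|19)=-1; (−1)^{-6·-2·9}·(+1)^-2·(-1)^-6 = +1.
v=2: v_2(a)=5, v_2(b)=-1; units ≡ 1, 1 (mod 8); ε·ε+αω+βω = 0·0+5·0+-1·0 ≡ 0  ⇒  (a,b)_2 = +1.
v=17: a=17^-1·(≡9), b=17^0·(≡2) mod 17; (9|17)=+1, (2|17)=+1; (−1)^{-1·0·8}·(+1)^0·(+1)^-1 = +1.
v=13: a=13^4·(≡9), b=13^2·(≡11) mod 13; (9|13)=+1, (11|13)=-1; (−1)^{4·2·6}·(+1)^2·(-1)^4 = +1.
v=7: a=7^2·(≡2), b=7^2·(≡1) mod 7; (2|7)=+1, (1|7)=+1; (−1)^{2·2·3}·(+1)^2·(+1)^2 = +1.
v=11: a=11^1·(≡9), b=11^-2·(≡2) mod 11; (9|11)=+1, (2|11)=-1; (−1)^{1·-2·5}·(+1)^-2·(-1)^1 = -1.
v=∞: 1122 > 0 and 2 > 0  ⇒  (a,b)_∞ = +1.
v=5: a=5^2·(≡2), b=5^2·(≡2) mod 5; (2|5)=-1, (2|5)=-1; (−1)^{2·2·2}·(-1)^2·(-1)^2 = +1.
|Ram(1122, 2)| = 2, even; anisotropic at {3, 11}.

[3, 11]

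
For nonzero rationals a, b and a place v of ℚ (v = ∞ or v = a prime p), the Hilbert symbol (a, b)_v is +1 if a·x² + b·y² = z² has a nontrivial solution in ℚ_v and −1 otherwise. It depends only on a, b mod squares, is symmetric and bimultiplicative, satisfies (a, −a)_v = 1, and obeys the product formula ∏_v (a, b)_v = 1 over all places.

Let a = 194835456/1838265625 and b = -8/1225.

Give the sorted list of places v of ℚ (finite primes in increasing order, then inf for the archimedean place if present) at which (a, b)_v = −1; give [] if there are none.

(a, b) ≡ (29, -2) mod (ℚ^×)²; places V = {2, 3, 5, 7, 29, ∞}.
(a,b)_29: α=1, u≡28; β=0, v≡3 (mod 29); (28|29)=+1, (3|29)=-1; sign (−1)^0·+1^0·-1^1 = -1.
(a,b)_2: α=10, β=3; u≡5, v≡7 (mod 8); ε(u)ε(v)=0·1, αω(v)=10·0, βω(u)=3·1; sum ≡ 1  ⇒  -1.
(a,b)_7: α=-6, u≡4; β=-2, v≡5 (mod 7); (4|7)=+1, (5|7)=-1; sign (−1)^0·+1^-2·-1^-6 = +1.
(a,b)_3: α=8, u≡2; β=0, v≡1 (mod 3); (2|3)=-1, (1|3)=+1; sign (−1)^0·-1^0·+1^8 = +1.
(a,b)_∞: sgn(29)=+, sgn(-2)=−, so +1.
(a,b)_5: α=-6, u≡4; β=-2, v≡3 (mod 5); (4|5)=+1, (3|5)=-1; sign (−1)^0·+1^-2·-1^-6 = +1.
|Ram(29, -2)| = 2, even; anisotropic at {2, 29}.

[2, 29]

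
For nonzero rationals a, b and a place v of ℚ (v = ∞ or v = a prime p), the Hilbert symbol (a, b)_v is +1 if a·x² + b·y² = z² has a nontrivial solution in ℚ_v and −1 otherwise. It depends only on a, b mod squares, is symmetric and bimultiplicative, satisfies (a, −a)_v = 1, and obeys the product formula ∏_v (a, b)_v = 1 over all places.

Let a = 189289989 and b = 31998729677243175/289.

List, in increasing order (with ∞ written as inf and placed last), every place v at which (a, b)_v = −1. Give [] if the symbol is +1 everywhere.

[29, 41]

Mod squares: a ≡ 1189, b ≡ 47. Check v ∈ {∞, 2, 3, 5, 7, 11, 17, 19, 29, 41, 47}.
v=∞: 1189 > 0 and 47 > 0  ⇒  (a,b)_∞ = +1.
v=47: a=47^0·(≡27), b=47^1·(≡25) mod 47; (27|47)=+1, (25|47)=+1; (−1)^{0·1·23}·(+1)^1·(+1)^0 = +1.
v=7: a=7^2·(≡6), b=7^2·(≡6) mod 7; (6|7)=-1, (6|7)=-1; (−1)^{2·2·3}·(-1)^2·(-1)^2 = +1.
v=5: a=5^0·(≡4), b=5^2·(≡3) mod 5; (4|5)=+1, (3|5)=-1; (−1)^{0·2·2}·(+1)^2·(-1)^0 = +1.
v=17: a=17^0·(≡4), b=17^-2·(≡1) mod 17; (4|17)=+1, (1|17)=+1; (−1)^{0·-2·8}·(+1)^-2·(+1)^0 = +1.
v=3: a=3^2·(≡1), b=3^2·(≡2) mod 3; (1|3)=+1, (2|3)=-1; (−1)^{2·2·1}·(+1)^2·(-1)^2 = +1.
v=29: a=29^1·(≡8), b=29^2·(≡21) mod 29; (8|29)=-1, (21|29)=-1; (−1)^{1·2·14}·(-1)^2·(-1)^1 = -1.
v=2: v_2(a)=0, v_2(b)=0; units ≡ 5, 7 (mod 8); ε·ε+αω+βω = 0·1+0·0+0·1 ≡ 0  ⇒  (a,b)_2 = +1.
v=11: a=11^0·(≡9), b=11^2·(≡5) mod 11; (9|11)=+1, (5|11)=+1; (−1)^{0·2·5}·(+1)^2·(+1)^0 = +1.
v=19: a=19^2·(≡6), b=19^2·(≡5) mod 19; (6|19)=+1, (5|19)=+1; (−1)^{2·2·9}·(+1)^2·(+1)^2 = +1.
v=41: a=41^1·(≡24), b=41^2·(≡27) mod 41; (24|41)=-1, (27|41)=-1; (−1)^{1·2·20}·(-1)^2·(-1)^1 = -1.
|Ram(1189, 47)| = 2, even; anisotropic at {29, 41}.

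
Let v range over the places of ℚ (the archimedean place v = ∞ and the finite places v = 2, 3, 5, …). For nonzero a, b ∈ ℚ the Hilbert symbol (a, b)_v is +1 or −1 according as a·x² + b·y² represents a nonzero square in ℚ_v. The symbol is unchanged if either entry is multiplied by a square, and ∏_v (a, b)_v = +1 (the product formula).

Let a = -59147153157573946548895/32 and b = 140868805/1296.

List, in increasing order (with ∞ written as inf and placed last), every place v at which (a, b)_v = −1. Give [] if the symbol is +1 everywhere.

[2, 5, 19, 29, 31, 37]

Mod squares: a ≡ -1658510, b ≡ 1164205. Check v ∈ {∞, 2, 3, 5, 7, 11, 19, 29, 31, 37, 43}.
v=43: a=43^1·(≡6), b=43^0·(≡41) mod 43; (6|43)=+1, (41|43)=+1; (−1)^{1·0·21}·(+1)^0·(+1)^1 = +1.
v=∞: -1658510 < 0 and 1164205 > 0  ⇒  (a,b)_∞ = +1.
v=31: a=31^4·(≡21), b=31^1·(≡7) mod 31; (21|31)=-1, (7|31)=+1; (−1)^{4·1·15}·(-1)^1·(+1)^4 = -1.
v=5: a=5^1·(≡3), b=5^1·(≡1) mod 5; (3|5)=-1, (1|5)=+1; (−1)^{1·1·2}·(-1)^1·(+1)^1 = -1.
v=3: a=3^0·(≡1), b=3^-4·(≡1) mod 3; (1|3)=+1, (1|3)=+1; (−1)^{0·-4·1}·(+1)^-4·(+1)^0 = +1.
v=37: a=37^4·(≡32), b=37^1·(≡2) mod 37; (32|37)=-1, (2|37)=-1; (−1)^{4·1·18}·(-1)^1·(-1)^4 = -1.
v=2: v_2(a)=-5, v_2(b)=-4; units ≡ 1, 5 (mod 8); ε·ε+αω+βω = 0·0+-5·1+-4·0 ≡ 1  ⇒  (a,b)_2 = -1.
v=29: a=29^3·(≡17), b=29^1·(≡24) mod 29; (17|29)=-1, (24|29)=+1; (−1)^{3·1·14}·(-1)^1·(+1)^3 = -1.
v=19: a=19^1·(≡8), b=19^0·(≡3) mod 19; (8|19)=-1, (3|19)=-1; (−1)^{1·0·9}·(-1)^0·(-1)^1 = -1.
v=11: a=11^0·(≡9), b=11^2·(≡1) mod 11; (9|11)=+1, (1|11)=+1; (−1)^{0·2·5}·(+1)^2·(+1)^0 = +1.
v=7: a=7^3·(≡6), b=7^1·(≡4) mod 7; (6|7)=-1, (4|7)=+1; (−1)^{3·1·3}·(-1)^1·(+1)^3 = +1.
Ram(-1658510, 1164205) = {2, 5, 19, 29, 31, 37}; no ℚ_2-point on the conic.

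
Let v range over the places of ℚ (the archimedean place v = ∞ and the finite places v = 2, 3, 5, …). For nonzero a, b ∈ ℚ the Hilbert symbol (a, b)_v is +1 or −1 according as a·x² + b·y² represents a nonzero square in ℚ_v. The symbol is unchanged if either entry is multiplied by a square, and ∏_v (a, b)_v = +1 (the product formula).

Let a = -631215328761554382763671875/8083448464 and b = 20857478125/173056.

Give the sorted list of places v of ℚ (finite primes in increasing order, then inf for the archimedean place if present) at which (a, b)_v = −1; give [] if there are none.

Mod squares: a ≡ -1450955, b ≡ 63085. Check v ∈ {∞, 2, 5, 7, 11, 13, 19, 23, 31, 37}.
v=23: a=23^5·(≡12), b=23^2·(≡19) mod 23; (12|23)=+1, (19|23)=-1; (−1)^{5·2·11}·(+1)^2·(-1)^5 = -1.
v=19: a=19^-2·(≡12), b=19^0·(≡17) mod 19; (12|19)=-1, (17|19)=+1; (−1)^{-2·0·9}·(-1)^0·(+1)^-2 = +1.
v=7: a=7^-2·(≡5), b=7^0·(≡4) mod 7; (5|7)=-1, (4|7)=+1; (−1)^{-2·0·3}·(-1)^0·(+1)^-2 = +1.
v=∞: -1450955 < 0 and 63085 > 0  ⇒  (a,b)_∞ = +1.
v=31: a=31^3·(≡25), b=31^1·(≡1) mod 31; (25|31)=+1, (1|31)=+1; (−1)^{3·1·15}·(+1)^1·(+1)^3 = -1.
v=2: v_2(a)=-4, v_2(b)=-10; units ≡ 5, 5 (mod 8); ε·ε+αω+βω = 0·0+-4·1+-10·1 ≡ 0  ⇒  (a,b)_2 = +1.
v=37: a=37^3·(≡24), b=37^1·(≡34) mod 37; (24|37)=-1, (34|37)=+1; (−1)^{3·1·18}·(-1)^1·(+1)^3 = -1.
v=13: a=13^-4·(≡9), b=13^-2·(≡12) mod 13; (9|13)=+1, (12|13)=+1; (−1)^{-4·-2·6}·(+1)^-2·(+1)^-4 = +1.
v=5: a=5^11·(≡4), b=5^5·(≡3) mod 5; (4|5)=+1, (3|5)=-1; (−1)^{11·5·2}·(+1)^5·(-1)^11 = -1.
v=11: a=11^3·(≡10), b=11^1·(≡9) mod 11; (10|11)=-1, (9|11)=+1; (−1)^{3·1·5}·(-1)^1·(+1)^3 = +1.
|Ram(-1450955, 63085)| = 4, even; anisotropic at {5, 23, 31, 37}.

[5, 23, 31, 37]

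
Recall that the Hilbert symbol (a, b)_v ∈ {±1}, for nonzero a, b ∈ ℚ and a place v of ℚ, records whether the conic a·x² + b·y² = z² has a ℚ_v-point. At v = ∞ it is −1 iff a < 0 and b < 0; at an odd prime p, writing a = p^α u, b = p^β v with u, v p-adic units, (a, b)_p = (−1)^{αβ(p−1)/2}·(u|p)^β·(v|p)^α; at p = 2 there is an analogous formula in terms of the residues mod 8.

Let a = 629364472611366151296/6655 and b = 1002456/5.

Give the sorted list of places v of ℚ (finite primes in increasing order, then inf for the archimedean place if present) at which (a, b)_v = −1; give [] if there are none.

Mod squares: a ≡ 30030, b ≡ 15470. Check v ∈ {∞, 2, 3, 5, 7, 11, 13, 17}.
v=7: a=7^5·(≡5), b=7^1·(≡6) mod 7; (5|7)=-1, (6|7)=-1; (−1)^{5·1·3}·(-1)^1·(-1)^5 = -1.
v=5: a=5^-1·(≡1), b=5^-1·(≡1) mod 5; (1|5)=+1, (1|5)=+1; (−1)^{-1·-1·2}·(+1)^-1·(+1)^-1 = +1.
v=17: a=17^4·(≡16), b=17^1·(≡16) mod 17; (16|17)=+1, (16|17)=+1; (−1)^{4·1·8}·(+1)^1·(+1)^4 = +1.
v=3: a=3^13·(≡2), b=3^4·(≡2) mod 3; (2|3)=-1, (2|3)=-1; (−1)^{13·4·1}·(-1)^4·(-1)^13 = -1.
v=2: v_2(a)=7, v_2(b)=3; units ≡ 7, 7 (mod 8); ε·ε+αω+βω = 1·1+7·0+3·0 ≡ 1  ⇒  (a,b)_2 = -1.
v=11: a=11^-3·(≡2), b=11^0·(≡3) mod 11; (2|11)=-1, (3|11)=+1; (−1)^{-3·0·5}·(-1)^0·(+1)^-3 = +1.
v=13: a=13^3·(≡9), b=13^1·(≡7) mod 13; (9|13)=+1, (7|13)=-1; (−1)^{3·1·6}·(+1)^1·(-1)^3 = -1.
v=∞: 30030 > 0 and 15470 > 0  ⇒  (a,b)_∞ = +1.
Ram(30030, 15470) = {2, 3, 7, 13}; no ℚ_2-point on the conic.

[2, 3, 7, 13]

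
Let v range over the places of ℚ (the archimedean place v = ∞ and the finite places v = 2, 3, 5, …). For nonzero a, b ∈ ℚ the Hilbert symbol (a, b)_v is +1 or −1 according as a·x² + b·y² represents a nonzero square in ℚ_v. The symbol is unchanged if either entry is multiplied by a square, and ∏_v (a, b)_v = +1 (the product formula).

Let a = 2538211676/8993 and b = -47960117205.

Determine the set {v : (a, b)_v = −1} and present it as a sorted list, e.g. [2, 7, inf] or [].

[2, 5, 7, 13, 29, 31]

Mod squares: a ≡ 527527, b ≡ -396364605. Check v ∈ {∞, 2, 3, 5, 7, 11, 13, 17, 19, 23, 29, 31}.
v=5: a=5^0·(≡2), b=5^1·(≡4) mod 5; (2|5)=-1, (4|5)=+1; (−1)^{0·1·2}·(-1)^1·(+1)^0 = -1.
v=∞: 527527 > 0 and -396364605 < 0  ⇒  (a,b)_∞ = +1.
v=31: a=31^1·(≡23), b=31^1·(≡15) mod 31; (23|31)=-1, (15|31)=-1; (−1)^{1·1·15}·(-1)^1·(-1)^1 = -1.
v=13: a=13^3·(≡5), b=13^1·(≡3) mod 13; (5|13)=-1, (3|13)=+1; (−1)^{3·1·6}·(-1)^1·(+1)^3 = -1.
v=29: a=29^0·(≡15), b=29^1·(≡7) mod 29; (15|29)=-1, (7|29)=+1; (−1)^{0·1·14}·(-1)^1·(+1)^0 = -1.
v=17: a=17^-1·(≡10), b=17^1·(≡6) mod 17; (10|17)=-1, (6|17)=-1; (−1)^{-1·1·8}·(-1)^1·(-1)^-1 = +1.
v=19: a=19^0·(≡7), b=19^1·(≡14) mod 19; (7|19)=+1, (14|19)=-1; (−1)^{0·1·9}·(+1)^1·(-1)^0 = +1.
v=11: a=11^3·(≡6), b=11^2·(≡1) mod 11; (6|11)=-1, (1|11)=+1; (−1)^{3·2·5}·(-1)^2·(+1)^3 = +1.
v=2: v_2(a)=2, v_2(b)=0; units ≡ 7, 3 (mod 8); ε·ε+αω+βω = 1·1+2·1+0·0 ≡ 1  ⇒  (a,b)_2 = -1.
v=23: a=23^-2·(≡10), b=23^0·(≡19) mod 23; (10|23)=-1, (19|23)=-1; (−1)^{-2·0·11}·(-1)^0·(-1)^-2 = +1.
v=7: a=7^1·(≡6), b=7^1·(≡6) mod 7; (6|7)=-1, (6|7)=-1; (−1)^{1·1·3}·(-1)^1·(-1)^1 = -1.
v=3: a=3^0·(≡1), b=3^1·(≡1) mod 3; (1|3)=+1, (1|3)=+1; (−1)^{0·1·1}·(+1)^1·(+1)^0 = +1.
|Ram(527527, -396364605)| = 6, even; anisotropic at {2, 5, 7, 13, 29, 31}.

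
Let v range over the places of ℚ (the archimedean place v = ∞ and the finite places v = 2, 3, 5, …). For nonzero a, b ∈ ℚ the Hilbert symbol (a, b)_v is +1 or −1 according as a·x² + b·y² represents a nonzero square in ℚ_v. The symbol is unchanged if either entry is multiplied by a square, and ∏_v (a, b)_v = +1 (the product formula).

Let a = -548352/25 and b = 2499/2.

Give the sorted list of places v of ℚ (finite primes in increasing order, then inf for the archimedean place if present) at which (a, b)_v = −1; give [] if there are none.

[2, 3]

(a, b) ≡ (-238, 102) mod (ℚ^×)²; places V = {2, 3, 5, 7, 17, ∞}.
(a,b)_7: α=1, u≡2; β=2, v≡1 (mod 7); (2|7)=+1, (1|7)=+1; sign (−1)^0·+1^2·+1^1 = +1.
(a,b)_17: α=1, u≡14; β=1, v≡14 (mod 17); (14|17)=-1, (14|17)=-1; sign (−1)^0·-1^1·-1^1 = +1.
(a,b)_3: α=2, u≡2; β=1, v≡1 (mod 3); (2|3)=-1, (1|3)=+1; sign (−1)^0·-1^1·+1^2 = -1.
(a,b)_∞: sgn(-238)=−, sgn(102)=+, so +1.
(a,b)_2: α=9, β=-1; u≡1, v≡3 (mod 8); ε(u)ε(v)=0·1, αω(v)=9·1, βω(u)=-1·0; sum ≡ 1  ⇒  -1.
(a,b)_5: α=-2, u≡3; β=0, v≡2 (mod 5); (3|5)=-1, (2|5)=-1; sign (−1)^0·-1^0·-1^-2 = +1.
Ram(-238, 102) = {2, 3}; no ℚ_2-point on the conic.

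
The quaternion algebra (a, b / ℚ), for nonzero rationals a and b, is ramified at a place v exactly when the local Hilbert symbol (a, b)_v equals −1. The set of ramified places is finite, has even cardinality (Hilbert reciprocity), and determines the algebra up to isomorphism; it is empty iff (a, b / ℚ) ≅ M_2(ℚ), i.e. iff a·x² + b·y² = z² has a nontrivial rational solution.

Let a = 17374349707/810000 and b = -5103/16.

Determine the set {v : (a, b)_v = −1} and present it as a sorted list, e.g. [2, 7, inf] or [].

[17, 41]

Mod squares: a ≡ 849643, b ≡ -7. Check v ∈ {∞, 2, 3, 5, 7, 11, 13, 17, 23, 41, 53}.
v=23: a=23^1·(≡16), b=23^0·(≡16) mod 23; (16|23)=+1, (16|23)=+1; (−1)^{1·0·11}·(+1)^0·(+1)^1 = +1.
v=2: v_2(a)=-4, v_2(b)=-4; units ≡ 3, 1 (mod 8); ε·ε+αω+βω = 1·0+-4·0+-4·1 ≡ 0  ⇒  (a,b)_2 = +1.
v=∞: 849643 > 0 and -7 < 0  ⇒  (a,b)_∞ = +1.
v=17: a=17^1·(≡2), b=17^0·(≡3) mod 17; (2|17)=+1, (3|17)=-1; (−1)^{1·0·8}·(+1)^0·(-1)^1 = -1.
v=13: a=13^2·(≡11), b=13^0·(≡2) mod 13; (11|13)=-1, (2|13)=-1; (−1)^{2·0·6}·(-1)^0·(-1)^2 = +1.
v=53: a=53^1·(≡40), b=53^0·(≡9) mod 53; (40|53)=+1, (9|53)=+1; (−1)^{1·0·26}·(+1)^0·(+1)^1 = +1.
v=3: a=3^-4·(≡1), b=3^6·(≡2) mod 3; (1|3)=+1, (2|3)=-1; (−1)^{-4·6·1}·(+1)^6·(-1)^-4 = +1.
v=41: a=41^1·(≡37), b=41^0·(≡27) mod 41; (37|41)=+1, (27|41)=-1; (−1)^{1·0·20}·(+1)^0·(-1)^1 = -1.
v=11: a=11^2·(≡3), b=11^0·(≡9) mod 11; (3|11)=+1, (9|11)=+1; (−1)^{2·0·5}·(+1)^0·(+1)^2 = +1.
v=5: a=5^-4·(≡2), b=5^0·(≡2) mod 5; (2|5)=-1, (2|5)=-1; (−1)^{-4·0·2}·(-1)^0·(-1)^-4 = +1.
v=7: a=7^0·(≡4), b=7^1·(≡3) mod 7; (4|7)=+1, (3|7)=-1; (−1)^{0·1·3}·(+1)^1·(-1)^0 = +1.
Ram(849643, -7) = {17, 41}; no ℚ_17-point on the conic.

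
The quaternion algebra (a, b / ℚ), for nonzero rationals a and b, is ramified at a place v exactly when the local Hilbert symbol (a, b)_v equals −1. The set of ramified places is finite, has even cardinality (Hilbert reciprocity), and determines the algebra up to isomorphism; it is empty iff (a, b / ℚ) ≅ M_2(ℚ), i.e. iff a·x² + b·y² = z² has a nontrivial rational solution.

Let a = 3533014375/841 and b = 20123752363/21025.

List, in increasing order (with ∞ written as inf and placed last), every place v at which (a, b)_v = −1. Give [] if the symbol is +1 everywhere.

[2, 13, 37, 43]

Mod squares: a ≡ 5652823, b ≡ 89947. Check v ∈ {∞, 2, 5, 11, 13, 17, 19, 29, 37, 43}.
v=2: v_2(a)=0, v_2(b)=0; units ≡ 7, 3 (mod 8); ε·ε+αω+βω = 1·1+0·1+0·0 ≡ 1  ⇒  (a,b)_2 = -1.
v=29: a=29^-2·(≡26), b=29^-2·(≡27) mod 29; (26|29)=-1, (27|29)=-1; (−1)^{-2·-2·14}·(-1)^-2·(-1)^-2 = +1.
v=43: a=43^1·(≡6), b=43^2·(≡7) mod 43; (6|43)=+1, (7|43)=-1; (−1)^{1·2·21}·(+1)^2·(-1)^1 = -1.
v=13: a=13^0·(≡8), b=13^1·(≡9) mod 13; (8|13)=-1, (9|13)=+1; (−1)^{0·1·6}·(-1)^1·(+1)^0 = -1.
v=11: a=11^1·(≡2), b=11^3·(≡1) mod 11; (2|11)=-1, (1|11)=+1; (−1)^{1·3·5}·(-1)^3·(+1)^1 = +1.
v=37: a=37^1·(≡32), b=37^1·(≡4) mod 37; (32|37)=-1, (4|37)=+1; (−1)^{1·1·18}·(-1)^1·(+1)^1 = -1.
v=17: a=17^1·(≡9), b=17^1·(≡8) mod 17; (9|17)=+1, (8|17)=+1; (−1)^{1·1·8}·(+1)^1·(+1)^1 = +1.
v=19: a=19^1·(≡13), b=19^0·(≡9) mod 19; (13|19)=-1, (9|19)=+1; (−1)^{1·0·9}·(-1)^0·(+1)^1 = +1.
v=5: a=5^4·(≡3), b=5^-2·(≡3) mod 5; (3|5)=-1, (3|5)=-1; (−1)^{4·-2·2}·(-1)^-2·(-1)^4 = +1.
v=∞: 5652823 > 0 and 89947 > 0  ⇒  (a,b)_∞ = +1.
Ram(5652823, 89947) = {2, 13, 37, 43}; no ℚ_2-point on the conic.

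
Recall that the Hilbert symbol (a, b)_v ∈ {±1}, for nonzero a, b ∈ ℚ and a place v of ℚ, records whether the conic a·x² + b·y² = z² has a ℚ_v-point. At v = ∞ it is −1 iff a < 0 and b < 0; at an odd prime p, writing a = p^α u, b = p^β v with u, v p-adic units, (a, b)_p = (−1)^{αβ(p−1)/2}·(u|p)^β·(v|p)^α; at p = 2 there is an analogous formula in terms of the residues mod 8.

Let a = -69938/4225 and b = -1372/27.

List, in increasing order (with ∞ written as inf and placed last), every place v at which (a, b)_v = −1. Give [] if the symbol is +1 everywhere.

[7, inf]

Mod squares: a ≡ -2, b ≡ -21. Check v ∈ {∞, 2, 3, 5, 7, 11, 13, 17}.
v=3: a=3^0·(≡1), b=3^-3·(≡2) mod 3; (1|3)=+1, (2|3)=-1; (−1)^{0·-3·1}·(+1)^-3·(-1)^0 = +1.
v=7: a=7^0·(≡5), b=7^3·(≡4) mod 7; (5|7)=-1, (4|7)=+1; (−1)^{0·3·3}·(-1)^3·(+1)^0 = -1.
v=5: a=5^-2·(≡3), b=5^0·(≡4) mod 5; (3|5)=-1, (4|5)=+1; (−1)^{-2·0·2}·(-1)^0·(+1)^-2 = +1.
v=17: a=17^2·(≡9), b=17^0·(≡9) mod 17; (9|17)=+1, (9|17)=+1; (−1)^{2·0·8}·(+1)^0·(+1)^2 = +1.
v=13: a=13^-2·(≡11), b=13^0·(≡6) mod 13; (11|13)=-1, (6|13)=-1; (−1)^{-2·0·6}·(-1)^0·(-1)^-2 = +1.
v=2: v_2(a)=1, v_2(b)=2; units ≡ 7, 3 (mod 8); ε·ε+αω+βω = 1·1+1·1+2·0 ≡ 0  ⇒  (a,b)_2 = +1.
v=∞: -2 < 0 and -21 < 0  ⇒  (a,b)_∞ = -1.
v=11: a=11^2·(≡5), b=11^0·(≡5) mod 11; (5|11)=+1, (5|11)=+1; (−1)^{2·0·5}·(+1)^0·(+1)^2 = +1.
(-2, -21 / ℚ) ramifies at {7, ∞}: a division algebra.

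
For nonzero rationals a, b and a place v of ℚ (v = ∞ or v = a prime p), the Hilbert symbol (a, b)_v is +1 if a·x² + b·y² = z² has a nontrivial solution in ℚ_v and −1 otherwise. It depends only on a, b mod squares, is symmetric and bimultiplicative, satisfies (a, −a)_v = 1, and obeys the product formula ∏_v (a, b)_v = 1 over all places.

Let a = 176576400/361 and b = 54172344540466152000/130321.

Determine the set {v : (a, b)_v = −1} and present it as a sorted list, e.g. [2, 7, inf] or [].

[3, 7]

(a, b) ≡ (1001, 2145) mod (ℚ^×)²; places V = {2, 3, 5, 7, 11, 13, 19, ∞}.
(a,b)_∞: sgn(1001)=+, sgn(2145)=+, so +1.
(a,b)_19: α=-2, u≡14; β=-4, v≡7 (mod 19); (14|19)=-1, (7|19)=+1; sign (−1)^0·-1^-4·+1^-2 = +1.
(a,b)_2: α=4, β=6; u≡1, v≡1 (mod 8); ε(u)ε(v)=0·0, αω(v)=4·0, βω(u)=6·0; sum ≡ 0  ⇒  +1.
(a,b)_7: α=3, u≡5; β=6, v≡3 (mod 7); (5|7)=-1, (3|7)=-1; sign (−1)^0·-1^6·-1^3 = -1.
(a,b)_11: α=1, u≡5; β=3, v≡8 (mod 11); (5|11)=+1, (8|11)=-1; sign (−1)^1·+1^3·-1^1 = +1.
(a,b)_13: α=1, u≡1; β=3, v≡3 (mod 13); (1|13)=+1, (3|13)=+1; sign (−1)^0·+1^3·+1^1 = +1.
(a,b)_3: α=2, u≡2; β=9, v≡1 (mod 3); (2|3)=-1, (1|3)=+1; sign (−1)^0·-1^9·+1^2 = -1.
(a,b)_5: α=2, u≡1; β=3, v≡1 (mod 5); (1|5)=+1, (1|5)=+1; sign (−1)^0·+1^3·+1^2 = +1.
|Ram(1001, 2145)| = 2, even; anisotropic at {3, 7}.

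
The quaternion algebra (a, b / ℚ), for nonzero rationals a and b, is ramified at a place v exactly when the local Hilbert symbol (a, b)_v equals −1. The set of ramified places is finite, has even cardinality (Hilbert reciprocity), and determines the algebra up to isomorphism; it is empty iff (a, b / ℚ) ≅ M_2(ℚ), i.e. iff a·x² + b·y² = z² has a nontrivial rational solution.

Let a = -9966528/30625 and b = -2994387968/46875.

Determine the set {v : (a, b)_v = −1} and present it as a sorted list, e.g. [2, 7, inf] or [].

[11, inf]

Mod squares: a ≡ -143, b ≡ -429. Check v ∈ {∞, 2, 3, 5, 7, 11, 13}.
v=5: a=5^-4·(≡3), b=5^-6·(≡4) mod 5; (3|5)=-1, (4|5)=+1; (−1)^{-4·-6·2}·(-1)^-6·(+1)^-4 = +1.
v=∞: -143 < 0 and -429 < 0  ⇒  (a,b)_∞ = -1.
v=13: a=13^1·(≡11), b=13^3·(≡8) mod 13; (11|13)=-1, (8|13)=-1; (−1)^{1·3·6}·(-1)^3·(-1)^1 = +1.
v=11: a=11^3·(≡3), b=11^3·(≡9) mod 11; (3|11)=+1, (9|11)=+1; (−1)^{3·3·5}·(+1)^3·(+1)^3 = -1.
v=2: v_2(a)=6, v_2(b)=10; units ≡ 1, 3 (mod 8); ε·ε+αω+βω = 0·1+6·1+10·0 ≡ 0  ⇒  (a,b)_2 = +1.
v=3: a=3^2·(≡1), b=3^-1·(≡1) mod 3; (1|3)=+1, (1|3)=+1; (−1)^{2·-1·1}·(+1)^-1·(+1)^2 = +1.
v=7: a=7^-2·(≡1), b=7^0·(≡3) mod 7; (1|7)=+1, (3|7)=-1; (−1)^{-2·0·3}·(+1)^0·(-1)^-2 = +1.
Ram(-143, -429) = {11, ∞}; no ℚ_11-point on the conic.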